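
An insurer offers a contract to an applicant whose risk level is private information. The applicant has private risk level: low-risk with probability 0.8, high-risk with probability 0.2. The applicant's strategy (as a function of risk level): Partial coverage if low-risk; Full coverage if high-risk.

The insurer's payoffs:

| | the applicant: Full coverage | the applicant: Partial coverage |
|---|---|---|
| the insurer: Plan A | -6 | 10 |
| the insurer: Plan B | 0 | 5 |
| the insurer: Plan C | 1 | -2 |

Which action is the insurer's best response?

Plan A

Compute the insurer's expected payoff for each action, taking the expectation over the applicant's type.
E[Plan A] = 0.8·(10) + 0.2·(-6) = 6.8
E[Plan B] = 0.8·(5) + 0.2·(0) = 4
E[Plan C] = 0.8·(-2) + 0.2·(1) = -1.4
Best response: Plan A (6.8 is the largest).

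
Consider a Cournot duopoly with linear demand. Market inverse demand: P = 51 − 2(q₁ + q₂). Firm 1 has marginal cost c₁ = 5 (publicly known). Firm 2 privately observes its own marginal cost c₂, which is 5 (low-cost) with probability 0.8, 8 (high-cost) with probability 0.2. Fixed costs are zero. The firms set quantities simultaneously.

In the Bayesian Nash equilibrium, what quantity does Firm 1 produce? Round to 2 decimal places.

Type-c best response for Firm 2: q₂(c) = (51 − c)/4 − q₁/2.
Firm 1 maximizes expected profit; its first-order condition is 51 − 4q₁ − 2E[q₂] − 5 = 0.
Substituting E[q₂] and solving: E[c₂] = 5.6, so q₁ = (51 − 2·5 + 5.6)/6 = 7.76667.

7.77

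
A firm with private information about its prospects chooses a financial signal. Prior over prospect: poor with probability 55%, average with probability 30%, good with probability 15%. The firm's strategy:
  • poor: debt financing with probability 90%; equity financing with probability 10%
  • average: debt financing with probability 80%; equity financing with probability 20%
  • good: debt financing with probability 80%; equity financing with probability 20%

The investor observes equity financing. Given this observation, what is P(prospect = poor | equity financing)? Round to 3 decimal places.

P(equity financing) = 0.55·0.1 + 0.3·0.2 + 0.15·0.2 = 0.145
P(poor | equity financing) = (0.55·0.1) / 0.145 = 0.055 / 0.145 = 0.37931

0.379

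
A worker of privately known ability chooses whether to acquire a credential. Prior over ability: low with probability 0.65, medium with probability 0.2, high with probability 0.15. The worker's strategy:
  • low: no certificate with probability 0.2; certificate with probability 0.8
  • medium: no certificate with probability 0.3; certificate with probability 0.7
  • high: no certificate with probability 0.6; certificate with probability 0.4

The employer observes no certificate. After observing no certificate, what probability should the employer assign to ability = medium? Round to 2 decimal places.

P(no certificate) = 0.65·0.2 + 0.2·0.3 + 0.15·0.6 = 0.28
P(medium | no certificate) = (0.2·0.3) / 0.28 = 0.06 / 0.28 = 0.214286

0.21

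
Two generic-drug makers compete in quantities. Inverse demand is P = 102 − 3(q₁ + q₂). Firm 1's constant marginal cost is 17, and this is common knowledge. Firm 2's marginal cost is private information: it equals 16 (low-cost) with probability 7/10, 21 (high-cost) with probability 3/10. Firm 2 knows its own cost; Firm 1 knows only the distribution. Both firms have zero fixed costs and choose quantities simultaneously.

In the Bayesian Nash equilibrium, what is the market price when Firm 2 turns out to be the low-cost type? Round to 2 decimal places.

Type-c best response for Firm 2: q₂(c) = (102 − c)/6 − q₁/2.
Firm 1 maximizes expected profit; its first-order condition is 102 − 6q₁ − 3E[q₂] − 17 = 0.
Substituting E[q₂] and solving: E[c₂] = 17.5, so q₁ = (102 − 2·17 + 17.5)/9 = 9.5.
q₂(low-cost) = 9.58333, so P = 102 − 3·(9.5 + 9.58333) = 44.75.

44.75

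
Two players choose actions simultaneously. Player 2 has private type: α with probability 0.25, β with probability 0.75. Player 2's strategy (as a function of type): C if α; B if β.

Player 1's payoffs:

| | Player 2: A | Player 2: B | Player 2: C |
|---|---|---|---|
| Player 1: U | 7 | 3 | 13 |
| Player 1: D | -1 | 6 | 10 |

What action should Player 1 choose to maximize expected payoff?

D

E[U] = 0.25·(13) + 0.75·(3) = 5.5
E[D] = 0.25·(10) + 0.75·(6) = 7
Best response: D (7 is the largest).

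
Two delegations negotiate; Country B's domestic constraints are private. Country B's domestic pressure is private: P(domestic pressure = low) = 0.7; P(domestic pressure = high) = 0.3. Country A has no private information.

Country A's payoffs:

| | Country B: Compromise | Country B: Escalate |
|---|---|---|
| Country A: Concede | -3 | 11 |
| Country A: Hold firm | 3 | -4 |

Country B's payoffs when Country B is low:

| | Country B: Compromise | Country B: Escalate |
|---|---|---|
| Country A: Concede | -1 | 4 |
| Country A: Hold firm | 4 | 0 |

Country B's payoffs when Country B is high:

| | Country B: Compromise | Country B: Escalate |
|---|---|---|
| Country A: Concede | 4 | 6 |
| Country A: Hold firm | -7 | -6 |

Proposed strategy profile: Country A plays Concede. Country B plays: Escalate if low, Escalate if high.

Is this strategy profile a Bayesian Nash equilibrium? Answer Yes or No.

Yes

A profile is a BNE iff every type of every player is best-responding given beliefs about the other side.
Country A plays Concede: E[Concede] = 0.7·(11) + 0.3·(11) = 11; E[Hold firm] = -4. Best-responding. ✓
Country B (domestic pressure low), facing Concede: Compromise gives -1, Escalate gives 4. Proposed Escalate is best. ✓
Country B (domestic pressure high), facing Concede: Compromise gives 4, Escalate gives 6. Proposed Escalate is best. ✓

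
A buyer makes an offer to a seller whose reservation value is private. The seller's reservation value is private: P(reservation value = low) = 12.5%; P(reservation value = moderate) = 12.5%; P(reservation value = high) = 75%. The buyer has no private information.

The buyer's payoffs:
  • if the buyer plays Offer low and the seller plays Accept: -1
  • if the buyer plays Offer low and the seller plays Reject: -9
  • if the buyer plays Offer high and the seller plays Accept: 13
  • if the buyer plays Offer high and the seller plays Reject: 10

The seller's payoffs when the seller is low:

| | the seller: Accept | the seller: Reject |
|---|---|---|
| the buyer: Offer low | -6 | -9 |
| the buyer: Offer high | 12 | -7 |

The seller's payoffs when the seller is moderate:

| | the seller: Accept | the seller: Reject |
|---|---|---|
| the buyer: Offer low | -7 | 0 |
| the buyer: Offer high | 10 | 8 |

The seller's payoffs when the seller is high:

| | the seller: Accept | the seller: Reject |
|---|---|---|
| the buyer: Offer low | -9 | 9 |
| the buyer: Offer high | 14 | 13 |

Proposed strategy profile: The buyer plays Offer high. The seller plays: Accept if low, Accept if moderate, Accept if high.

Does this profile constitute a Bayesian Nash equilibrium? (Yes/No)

Yes

A profile is a BNE iff every type of every player is best-responding given beliefs about the other side.
The buyer plays Offer high: E[Offer high] = 0.125·(13) + 0.125·(13) + 0.75·(13) = 13; E[Offer low] = -1. Best-responding. ✓
The seller (reservation value low), facing Offer high: Accept gives 12, Reject gives -7. Proposed Accept is best. ✓
The seller (reservation value moderate), facing Offer high: Accept gives 10, Reject gives 8. Proposed Accept is best. ✓
The seller (reservation value high), facing Offer high: Accept gives 14, Reject gives 13. Proposed Accept is best. ✓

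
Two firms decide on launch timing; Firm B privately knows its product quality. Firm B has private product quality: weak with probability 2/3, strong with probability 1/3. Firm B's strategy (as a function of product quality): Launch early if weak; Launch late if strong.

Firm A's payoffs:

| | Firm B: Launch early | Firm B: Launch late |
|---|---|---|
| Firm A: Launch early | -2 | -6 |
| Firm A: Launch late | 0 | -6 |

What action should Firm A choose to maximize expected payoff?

E[Launch early] = 2/3·(-2) + 1/3·(-6) = -10/3
E[Launch late] = 2/3·(0) + 1/3·(-6) = -2
Best response: Launch late (-2 is the largest).

Launch late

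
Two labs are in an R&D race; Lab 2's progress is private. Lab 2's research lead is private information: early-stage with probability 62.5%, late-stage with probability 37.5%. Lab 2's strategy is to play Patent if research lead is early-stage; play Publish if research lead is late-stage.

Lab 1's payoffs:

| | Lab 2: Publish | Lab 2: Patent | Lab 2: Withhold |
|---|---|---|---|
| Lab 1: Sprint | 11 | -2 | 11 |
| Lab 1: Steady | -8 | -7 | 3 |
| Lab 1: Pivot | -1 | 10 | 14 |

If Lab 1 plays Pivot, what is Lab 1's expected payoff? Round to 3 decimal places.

5.875

Take the expectation over Lab 2's research lead, weighting each type's action by its prior probability.
E[Pivot] = 0.625·10 + 0.375·(-1) = 6.25 + (-0.375) = 5.875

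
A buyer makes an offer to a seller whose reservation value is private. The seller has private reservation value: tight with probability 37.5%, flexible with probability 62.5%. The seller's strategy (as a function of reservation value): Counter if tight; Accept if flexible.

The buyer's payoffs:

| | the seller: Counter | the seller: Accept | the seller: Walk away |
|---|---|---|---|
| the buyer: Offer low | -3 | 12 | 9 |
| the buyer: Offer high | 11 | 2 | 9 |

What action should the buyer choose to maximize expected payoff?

Offer low

Compute the buyer's expected payoff for each action, taking the expectation over the seller's type.
E[Offer low] = 0.375·(-3) + 0.625·(12) = 6.375
E[Offer high] = 0.375·(11) + 0.625·(2) = 5.375
Best response: Offer low (6.375 is the largest).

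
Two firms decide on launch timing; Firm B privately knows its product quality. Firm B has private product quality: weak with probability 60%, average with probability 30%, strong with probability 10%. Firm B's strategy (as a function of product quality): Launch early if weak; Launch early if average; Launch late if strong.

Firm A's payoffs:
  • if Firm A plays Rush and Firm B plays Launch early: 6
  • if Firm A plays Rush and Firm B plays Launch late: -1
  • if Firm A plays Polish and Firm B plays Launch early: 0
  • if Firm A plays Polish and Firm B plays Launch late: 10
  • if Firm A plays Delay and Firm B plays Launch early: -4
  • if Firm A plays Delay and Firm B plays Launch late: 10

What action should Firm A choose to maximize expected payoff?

E[Rush] = 0.6·(6) + 0.3·(6) + 0.1·(-1) = 5.3
E[Polish] = 0.6·(0) + 0.3·(0) + 0.1·(10) = 1
E[Delay] = 0.6·(-4) + 0.3·(-4) + 0.1·(10) = -2.6
Best response: Rush (5.3 is the largest).

Rush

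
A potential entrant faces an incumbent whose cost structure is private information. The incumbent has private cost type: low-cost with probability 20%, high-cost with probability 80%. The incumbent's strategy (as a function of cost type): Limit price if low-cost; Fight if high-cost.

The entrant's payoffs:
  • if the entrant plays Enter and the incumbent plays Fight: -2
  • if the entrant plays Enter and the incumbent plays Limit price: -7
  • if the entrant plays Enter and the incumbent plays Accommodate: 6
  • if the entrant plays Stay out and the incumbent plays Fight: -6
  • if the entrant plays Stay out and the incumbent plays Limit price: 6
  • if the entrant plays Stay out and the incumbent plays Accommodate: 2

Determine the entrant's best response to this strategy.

Enter

Compute the entrant's expected payoff for each action, taking the expectation over the incumbent's type.
E[Enter] = 0.2·(-7) + 0.8·(-2) = -3
E[Stay out] = 0.2·(6) + 0.8·(-6) = -3.6
Best response: Enter (-3 is the largest).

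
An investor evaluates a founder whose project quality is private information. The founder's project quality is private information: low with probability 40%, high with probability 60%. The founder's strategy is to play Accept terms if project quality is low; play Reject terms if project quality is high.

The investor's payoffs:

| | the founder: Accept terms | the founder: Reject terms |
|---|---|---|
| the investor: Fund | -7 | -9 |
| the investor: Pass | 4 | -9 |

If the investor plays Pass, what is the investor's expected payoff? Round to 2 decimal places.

E[Pass] = 0.4·4 + 0.6·(-9) = 1.6 + (-5.4) = -3.8

-3.80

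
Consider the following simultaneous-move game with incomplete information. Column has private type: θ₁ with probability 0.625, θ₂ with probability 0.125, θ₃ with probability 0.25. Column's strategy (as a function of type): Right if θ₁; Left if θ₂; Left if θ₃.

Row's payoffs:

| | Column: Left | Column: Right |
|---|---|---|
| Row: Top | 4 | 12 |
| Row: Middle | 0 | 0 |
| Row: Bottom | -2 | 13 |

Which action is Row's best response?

E[Top] = 0.625·(12) + 0.125·(4) + 0.25·(4) = 9
E[Middle] = 0.625·(0) + 0.125·(0) + 0.25·(0) = 0
E[Bottom] = 0.625·(13) + 0.125·(-2) + 0.25·(-2) = 7.375
Best response: Top (9 is the largest).

Top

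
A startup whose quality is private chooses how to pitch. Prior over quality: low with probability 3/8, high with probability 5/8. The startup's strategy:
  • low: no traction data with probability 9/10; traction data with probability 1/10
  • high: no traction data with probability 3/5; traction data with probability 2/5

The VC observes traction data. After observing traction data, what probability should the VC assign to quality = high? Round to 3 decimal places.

P(traction data) = (3/8)·(1/10) + (5/8)·(2/5) = 23/80
P(high | traction data) = ((5/8)·(2/5)) / (23/80) = (1/4) / (23/80) = 20/23

0.870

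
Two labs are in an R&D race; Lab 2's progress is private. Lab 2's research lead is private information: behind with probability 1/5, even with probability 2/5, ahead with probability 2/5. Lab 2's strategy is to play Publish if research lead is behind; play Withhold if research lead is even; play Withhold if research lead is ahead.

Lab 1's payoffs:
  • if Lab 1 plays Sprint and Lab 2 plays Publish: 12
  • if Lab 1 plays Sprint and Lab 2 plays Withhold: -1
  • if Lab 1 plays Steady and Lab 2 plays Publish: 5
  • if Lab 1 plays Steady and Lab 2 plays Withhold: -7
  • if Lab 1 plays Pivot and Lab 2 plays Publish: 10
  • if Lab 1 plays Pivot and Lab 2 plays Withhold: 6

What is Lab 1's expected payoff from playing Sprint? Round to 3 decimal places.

1.600

E[Sprint] = 1/5·12 + 2/5·(-1) + 2/5·(-1) = 12/5 + (-2/5) + (-2/5) = 8/5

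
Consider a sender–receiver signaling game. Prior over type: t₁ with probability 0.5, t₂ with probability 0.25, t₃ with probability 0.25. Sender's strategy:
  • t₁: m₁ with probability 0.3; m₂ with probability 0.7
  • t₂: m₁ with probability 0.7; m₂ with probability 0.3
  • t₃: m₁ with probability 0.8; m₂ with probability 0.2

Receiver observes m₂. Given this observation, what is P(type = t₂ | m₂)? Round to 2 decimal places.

Apply Bayes' rule using the sender's strategy as the likelihood.
P(m₂) = 0.5·0.7 + 0.25·0.3 + 0.25·0.2 = 0.475
P(t₂ | m₂) = (0.25·0.3) / 0.475 = 0.075 / 0.475 = 0.157895

0.16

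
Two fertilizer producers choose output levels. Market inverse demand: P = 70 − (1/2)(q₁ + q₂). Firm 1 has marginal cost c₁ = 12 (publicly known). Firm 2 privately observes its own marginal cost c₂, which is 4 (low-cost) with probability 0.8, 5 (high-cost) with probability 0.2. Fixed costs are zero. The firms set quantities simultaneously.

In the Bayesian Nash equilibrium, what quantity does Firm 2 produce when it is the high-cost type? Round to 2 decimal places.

Firm 2 with cost c maximizes (70 − (1/2)(q₁+q₂) − c)·q₂, giving q₂(c) = (70 − c − (1/2)q₁).
E[c₂] = 0.8·4 + 0.2·5 = 4.2
Firm 1's FOC against E[q₂] yields q₁ = (70 − 2·12 + E[c₂])/(3/2) = (70 − 24 + 4.2)/(3/2) = 33.4667.
q₂(high-cost) = (70 − 5 − (1/2)·33.4667) = 48.2667.

48.27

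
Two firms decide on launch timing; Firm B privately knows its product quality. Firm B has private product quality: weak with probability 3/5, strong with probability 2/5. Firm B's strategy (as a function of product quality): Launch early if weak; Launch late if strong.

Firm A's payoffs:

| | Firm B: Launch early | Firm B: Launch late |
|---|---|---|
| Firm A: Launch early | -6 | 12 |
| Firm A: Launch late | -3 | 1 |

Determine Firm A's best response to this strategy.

Launch early

E[Launch early] = 3/5·(-6) + 2/5·(12) = 6/5
E[Launch late] = 3/5·(-3) + 2/5·(1) = -7/5
Best response: Launch early (6/5 is the largest).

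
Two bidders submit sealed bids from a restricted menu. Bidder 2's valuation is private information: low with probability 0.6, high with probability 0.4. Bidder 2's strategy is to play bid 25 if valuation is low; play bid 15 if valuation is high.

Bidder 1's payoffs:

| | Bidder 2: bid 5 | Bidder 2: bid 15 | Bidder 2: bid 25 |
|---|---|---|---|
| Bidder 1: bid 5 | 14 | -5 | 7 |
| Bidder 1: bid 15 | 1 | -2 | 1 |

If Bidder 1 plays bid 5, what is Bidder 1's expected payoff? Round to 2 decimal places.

E[bid 5] = 0.6·7 + 0.4·(-5) = 4.2 + (-2) = 2.2

2.20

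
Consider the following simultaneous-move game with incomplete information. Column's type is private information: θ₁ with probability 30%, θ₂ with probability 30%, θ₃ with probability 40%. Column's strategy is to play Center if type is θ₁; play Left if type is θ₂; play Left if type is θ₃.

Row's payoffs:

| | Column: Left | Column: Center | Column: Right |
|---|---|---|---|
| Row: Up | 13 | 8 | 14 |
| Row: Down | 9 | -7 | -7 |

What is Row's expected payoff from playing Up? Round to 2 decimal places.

E[Up] = 0.3·8 + 0.3·13 + 0.4·13 = 2.4 + 3.9 + 5.2 = 11.5

11.50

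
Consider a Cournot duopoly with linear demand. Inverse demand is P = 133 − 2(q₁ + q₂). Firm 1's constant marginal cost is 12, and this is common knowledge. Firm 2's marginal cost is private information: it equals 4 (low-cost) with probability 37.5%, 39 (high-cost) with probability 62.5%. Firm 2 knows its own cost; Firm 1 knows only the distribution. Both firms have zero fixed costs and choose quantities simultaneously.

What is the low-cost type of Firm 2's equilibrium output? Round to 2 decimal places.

21.01

Each type of Firm 2 best-responds to q₁; Firm 1 best-responds to the expected q₂ over Firm 2's types.
Firm 2 with cost c maximizes (133 − 2(q₁+q₂) − c)·q₂, giving q₂(c) = (133 − c − 2q₁)/4.
E[c₂] = 0.375·4 + 0.625·39 = 25.875
Firm 1's FOC against E[q₂] yields q₁ = (133 − 2·12 + E[c₂])/6 = (133 − 24 + 25.875)/6 = 22.4792.
q₂(low-cost) = (133 − 4 − 2·22.4792)/4 = 21.0104.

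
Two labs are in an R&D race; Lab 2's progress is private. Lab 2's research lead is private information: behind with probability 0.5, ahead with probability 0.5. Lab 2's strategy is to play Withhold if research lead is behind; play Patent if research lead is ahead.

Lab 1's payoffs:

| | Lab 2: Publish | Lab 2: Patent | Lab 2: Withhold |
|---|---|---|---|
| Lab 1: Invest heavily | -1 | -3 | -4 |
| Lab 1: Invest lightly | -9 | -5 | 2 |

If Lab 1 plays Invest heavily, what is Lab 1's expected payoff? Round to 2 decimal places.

-3.50

E[Invest heavily] = 0.5·(-4) + 0.5·(-3) = (-2) + (-1.5) = -3.5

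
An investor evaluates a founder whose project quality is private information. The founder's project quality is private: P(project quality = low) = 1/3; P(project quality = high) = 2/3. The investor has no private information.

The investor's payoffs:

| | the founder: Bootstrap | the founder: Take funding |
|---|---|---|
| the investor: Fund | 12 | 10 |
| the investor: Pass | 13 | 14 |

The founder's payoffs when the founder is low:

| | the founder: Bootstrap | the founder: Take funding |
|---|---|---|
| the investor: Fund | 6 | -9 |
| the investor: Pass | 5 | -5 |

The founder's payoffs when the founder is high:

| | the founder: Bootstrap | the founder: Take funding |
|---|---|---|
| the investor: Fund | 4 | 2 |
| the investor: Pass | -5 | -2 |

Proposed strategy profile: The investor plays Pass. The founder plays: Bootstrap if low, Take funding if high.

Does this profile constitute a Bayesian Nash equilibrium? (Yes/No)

The investor plays Pass: E[Pass] = 1/3·(13) + 2/3·(14) = 41/3; E[Fund] = 32/3. Best-responding. ✓
The founder (project quality low), facing Pass: Bootstrap gives 5, Take funding gives -5. Proposed Bootstrap is best. ✓
The founder (project quality high), facing Pass: Bootstrap gives -5, Take funding gives -2. Proposed Take funding is best. ✓

Yes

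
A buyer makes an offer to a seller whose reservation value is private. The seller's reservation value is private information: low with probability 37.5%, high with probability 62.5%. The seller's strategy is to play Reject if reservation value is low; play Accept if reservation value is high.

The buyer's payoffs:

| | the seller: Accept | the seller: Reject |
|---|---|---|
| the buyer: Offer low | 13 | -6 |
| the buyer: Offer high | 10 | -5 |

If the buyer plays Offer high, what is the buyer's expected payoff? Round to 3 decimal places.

4.375

E[Offer high] = 0.375·(-5) + 0.625·10 = (-1.875) + 6.25 = 4.375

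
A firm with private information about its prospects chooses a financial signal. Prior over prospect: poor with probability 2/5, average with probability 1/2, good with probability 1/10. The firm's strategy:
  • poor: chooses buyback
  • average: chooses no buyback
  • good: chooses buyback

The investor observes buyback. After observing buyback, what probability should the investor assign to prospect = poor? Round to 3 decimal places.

P(buyback) = (2/5)·1 + (1/2)·0 + (1/10)·1 = 1/2
P(poor | buyback) = ((2/5)·1) / (1/2) = (2/5) / (1/2) = 4/5

0.800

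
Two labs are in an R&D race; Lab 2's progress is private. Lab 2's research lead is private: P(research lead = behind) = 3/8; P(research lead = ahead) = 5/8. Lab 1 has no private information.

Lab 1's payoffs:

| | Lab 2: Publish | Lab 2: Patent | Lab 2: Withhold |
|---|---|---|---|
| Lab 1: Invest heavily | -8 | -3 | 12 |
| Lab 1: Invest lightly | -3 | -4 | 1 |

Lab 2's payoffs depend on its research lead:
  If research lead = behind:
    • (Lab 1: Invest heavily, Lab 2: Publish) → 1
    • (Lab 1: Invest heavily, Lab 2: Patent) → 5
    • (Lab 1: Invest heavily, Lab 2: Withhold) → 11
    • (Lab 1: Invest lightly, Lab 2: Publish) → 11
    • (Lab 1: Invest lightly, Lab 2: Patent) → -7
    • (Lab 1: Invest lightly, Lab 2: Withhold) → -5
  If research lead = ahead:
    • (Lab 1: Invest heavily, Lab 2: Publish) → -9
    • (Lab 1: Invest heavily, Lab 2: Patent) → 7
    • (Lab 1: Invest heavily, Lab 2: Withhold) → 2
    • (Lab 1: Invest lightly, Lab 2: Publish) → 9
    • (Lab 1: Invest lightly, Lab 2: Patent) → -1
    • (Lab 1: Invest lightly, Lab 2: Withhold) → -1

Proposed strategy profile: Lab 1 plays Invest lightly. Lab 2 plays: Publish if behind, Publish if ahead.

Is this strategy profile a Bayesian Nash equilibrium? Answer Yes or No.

Yes

Lab 1 plays Invest lightly: E[Invest lightly] = 3/8·(-3) + 5/8·(-3) = -3; E[Invest heavily] = -8. Best-responding. ✓
Lab 2 (research lead behind), facing Invest lightly: Publish gives 11, Patent gives -7, Withhold gives -5. Proposed Publish is best. ✓
Lab 2 (research lead ahead), facing Invest lightly: Publish gives 9, Patent gives -1, Withhold gives -1. Proposed Publish is best. ✓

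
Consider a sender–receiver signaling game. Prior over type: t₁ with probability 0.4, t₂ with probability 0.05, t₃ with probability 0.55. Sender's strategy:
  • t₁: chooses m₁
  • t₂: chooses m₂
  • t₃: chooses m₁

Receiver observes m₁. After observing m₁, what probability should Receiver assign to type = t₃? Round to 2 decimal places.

0.58

P(m₁) = 0.4·1 + 0.05·0 + 0.55·1 = 0.95
P(t₃ | m₁) = (0.55·1) / 0.95 = 0.55 / 0.95 = 0.578947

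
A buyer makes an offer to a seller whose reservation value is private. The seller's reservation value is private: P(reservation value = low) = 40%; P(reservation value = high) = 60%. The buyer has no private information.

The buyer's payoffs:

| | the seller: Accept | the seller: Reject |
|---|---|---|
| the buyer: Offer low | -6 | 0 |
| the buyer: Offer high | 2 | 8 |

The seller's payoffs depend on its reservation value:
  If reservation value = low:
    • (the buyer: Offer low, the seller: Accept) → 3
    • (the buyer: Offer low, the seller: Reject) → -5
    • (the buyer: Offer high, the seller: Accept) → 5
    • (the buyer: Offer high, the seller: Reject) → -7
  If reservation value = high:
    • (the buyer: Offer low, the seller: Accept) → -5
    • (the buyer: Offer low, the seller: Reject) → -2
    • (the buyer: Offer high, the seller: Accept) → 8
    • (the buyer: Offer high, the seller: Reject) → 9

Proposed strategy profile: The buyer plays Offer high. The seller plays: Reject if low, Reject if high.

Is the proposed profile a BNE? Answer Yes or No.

The buyer plays Offer high: E[Offer high] = 0.4·(8) + 0.6·(8) = 8; E[Offer low] = 0. Best-responding. ✓
The seller (reservation value low), facing Offer high: Accept gives 5, Reject gives -7. Proposed Reject is not best — profitable deviation exists. ✗
The seller (reservation value high), facing Offer high: Accept gives 8, Reject gives 9. Proposed Reject is best. ✓

No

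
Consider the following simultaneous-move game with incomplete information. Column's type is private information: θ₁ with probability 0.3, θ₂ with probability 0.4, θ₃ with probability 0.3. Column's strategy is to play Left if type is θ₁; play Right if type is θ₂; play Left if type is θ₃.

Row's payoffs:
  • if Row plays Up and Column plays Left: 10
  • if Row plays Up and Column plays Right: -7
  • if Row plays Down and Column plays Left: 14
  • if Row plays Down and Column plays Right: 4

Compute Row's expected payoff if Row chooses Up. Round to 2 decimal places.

Take the expectation over Column's type, weighting each type's action by its prior probability.
E[Up] = 0.3·10 + 0.4·(-7) + 0.3·10 = 3 + (-2.8) + 3 = 3.2

3.20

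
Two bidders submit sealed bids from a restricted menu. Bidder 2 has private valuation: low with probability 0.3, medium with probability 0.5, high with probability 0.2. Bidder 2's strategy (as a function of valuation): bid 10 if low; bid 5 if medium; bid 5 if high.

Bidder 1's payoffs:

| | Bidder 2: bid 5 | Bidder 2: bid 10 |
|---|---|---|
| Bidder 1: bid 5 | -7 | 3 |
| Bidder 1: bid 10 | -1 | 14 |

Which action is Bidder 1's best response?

bid 10

E[bid 5] = 0.3·(3) + 0.5·(-7) + 0.2·(-7) = -4
E[bid 10] = 0.3·(14) + 0.5·(-1) + 0.2·(-1) = 3.5
Best response: bid 10 (3.5 is the largest).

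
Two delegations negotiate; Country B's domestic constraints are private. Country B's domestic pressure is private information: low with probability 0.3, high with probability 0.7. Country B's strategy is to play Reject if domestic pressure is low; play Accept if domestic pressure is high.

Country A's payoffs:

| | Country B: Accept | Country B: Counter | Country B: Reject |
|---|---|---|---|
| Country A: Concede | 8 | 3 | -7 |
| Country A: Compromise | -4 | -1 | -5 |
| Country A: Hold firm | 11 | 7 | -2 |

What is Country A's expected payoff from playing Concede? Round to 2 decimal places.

3.50

E[Concede] = 0.3·(-7) + 0.7·8 = (-2.1) + 5.6 = 3.5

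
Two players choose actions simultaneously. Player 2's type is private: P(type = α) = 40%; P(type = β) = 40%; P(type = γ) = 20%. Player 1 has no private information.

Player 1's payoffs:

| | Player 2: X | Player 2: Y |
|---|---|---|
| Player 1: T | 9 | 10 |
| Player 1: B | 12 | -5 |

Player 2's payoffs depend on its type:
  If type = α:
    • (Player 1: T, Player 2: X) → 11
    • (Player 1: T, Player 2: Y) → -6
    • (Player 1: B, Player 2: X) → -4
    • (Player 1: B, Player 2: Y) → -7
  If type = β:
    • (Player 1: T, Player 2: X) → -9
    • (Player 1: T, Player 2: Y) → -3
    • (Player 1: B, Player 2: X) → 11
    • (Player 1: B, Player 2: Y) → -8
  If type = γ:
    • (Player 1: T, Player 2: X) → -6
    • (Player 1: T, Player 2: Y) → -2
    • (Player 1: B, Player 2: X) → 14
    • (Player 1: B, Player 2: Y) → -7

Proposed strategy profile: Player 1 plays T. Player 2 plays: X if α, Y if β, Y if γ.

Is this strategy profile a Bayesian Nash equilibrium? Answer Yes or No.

A profile is a BNE iff every type of every player is best-responding given beliefs about the other side.
Player 1 plays T: E[T] = 0.4·(9) + 0.4·(10) + 0.2·(10) = 9.6; E[B] = 1.8. Best-responding. ✓
Player 2 (type α), facing T: X gives 11, Y gives -6. Proposed X is best. ✓
Player 2 (type β), facing T: X gives -9, Y gives -3. Proposed Y is best. ✓
Player 2 (type γ), facing T: X gives -6, Y gives -2. Proposed Y is best. ✓

Yes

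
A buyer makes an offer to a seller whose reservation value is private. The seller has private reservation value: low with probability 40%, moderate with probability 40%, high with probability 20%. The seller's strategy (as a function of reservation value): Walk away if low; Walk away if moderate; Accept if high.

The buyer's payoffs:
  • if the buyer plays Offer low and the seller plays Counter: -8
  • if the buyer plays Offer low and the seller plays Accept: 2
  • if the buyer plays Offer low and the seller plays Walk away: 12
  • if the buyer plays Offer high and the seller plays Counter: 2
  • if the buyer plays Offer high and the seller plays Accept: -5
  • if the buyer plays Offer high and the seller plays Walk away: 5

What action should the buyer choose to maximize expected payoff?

E[Offer low] = 0.4·(12) + 0.4·(12) + 0.2·(2) = 10
E[Offer high] = 0.4·(5) + 0.4·(5) + 0.2·(-5) = 3
Best response: Offer low (10 is the largest).

Offer low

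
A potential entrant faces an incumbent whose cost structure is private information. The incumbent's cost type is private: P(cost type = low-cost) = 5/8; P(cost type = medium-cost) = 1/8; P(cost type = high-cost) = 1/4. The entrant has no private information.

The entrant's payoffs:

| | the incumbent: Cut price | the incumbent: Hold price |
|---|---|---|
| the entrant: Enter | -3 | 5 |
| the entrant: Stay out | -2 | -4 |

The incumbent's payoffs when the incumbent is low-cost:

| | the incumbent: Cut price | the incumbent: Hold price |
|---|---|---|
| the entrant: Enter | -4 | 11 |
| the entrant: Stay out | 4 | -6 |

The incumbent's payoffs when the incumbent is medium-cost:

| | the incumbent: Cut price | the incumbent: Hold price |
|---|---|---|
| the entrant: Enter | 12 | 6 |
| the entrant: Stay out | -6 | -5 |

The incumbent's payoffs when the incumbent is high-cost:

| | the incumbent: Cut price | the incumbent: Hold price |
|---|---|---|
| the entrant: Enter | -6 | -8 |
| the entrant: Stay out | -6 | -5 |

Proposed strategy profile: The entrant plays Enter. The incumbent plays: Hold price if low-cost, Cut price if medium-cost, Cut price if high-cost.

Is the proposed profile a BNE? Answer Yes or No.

Yes

A profile is a BNE iff every type of every player is best-responding given beliefs about the other side.
The entrant plays Enter: E[Enter] = 5/8·(5) + 1/8·(-3) + 1/4·(-3) = 2; E[Stay out] = -13/4. Best-responding. ✓
The incumbent (cost type low-cost), facing Enter: Cut price gives -4, Hold price gives 11. Proposed Hold price is best. ✓
The incumbent (cost type medium-cost), facing Enter: Cut price gives 12, Hold price gives 6. Proposed Cut price is best. ✓
The incumbent (cost type high-cost), facing Enter: Cut price gives -6, Hold price gives -8. Proposed Cut price is best. ✓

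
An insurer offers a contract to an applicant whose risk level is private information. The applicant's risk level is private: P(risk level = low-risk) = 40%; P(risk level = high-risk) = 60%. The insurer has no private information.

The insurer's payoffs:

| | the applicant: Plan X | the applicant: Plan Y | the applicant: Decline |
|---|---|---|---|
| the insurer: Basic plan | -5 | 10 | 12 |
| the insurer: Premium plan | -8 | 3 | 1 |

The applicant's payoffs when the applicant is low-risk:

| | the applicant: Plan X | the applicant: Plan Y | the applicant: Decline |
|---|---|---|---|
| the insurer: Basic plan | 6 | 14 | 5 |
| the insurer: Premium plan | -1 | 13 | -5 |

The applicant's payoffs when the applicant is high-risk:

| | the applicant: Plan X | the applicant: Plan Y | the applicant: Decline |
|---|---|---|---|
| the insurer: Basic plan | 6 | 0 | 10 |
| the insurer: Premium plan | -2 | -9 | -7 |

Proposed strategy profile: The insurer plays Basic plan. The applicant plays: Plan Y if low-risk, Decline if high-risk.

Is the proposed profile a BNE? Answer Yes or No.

Yes

A profile is a BNE iff every type of every player is best-responding given beliefs about the other side.
The insurer plays Basic plan: E[Basic plan] = 0.4·(10) + 0.6·(12) = 11.2; E[Premium plan] = 1.8. Best-responding. ✓
The applicant (risk level low-risk), facing Basic plan: Plan X gives 6, Plan Y gives 14, Decline gives 5. Proposed Plan Y is best. ✓
The applicant (risk level high-risk), facing Basic plan: Plan X gives 6, Plan Y gives 0, Decline gives 10. Proposed Decline is best. ✓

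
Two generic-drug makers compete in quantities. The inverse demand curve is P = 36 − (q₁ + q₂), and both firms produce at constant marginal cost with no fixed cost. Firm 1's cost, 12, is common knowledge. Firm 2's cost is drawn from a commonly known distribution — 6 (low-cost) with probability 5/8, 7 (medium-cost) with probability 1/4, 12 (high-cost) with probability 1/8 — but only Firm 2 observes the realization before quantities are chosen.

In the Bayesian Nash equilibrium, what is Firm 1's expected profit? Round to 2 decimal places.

40.11

Type-c best response for Firm 2: q₂(c) = (36 − c)/2 − q₁/2.
Firm 1 maximizes expected profit; its first-order condition is 36 − 2q₁ − E[q₂] − 12 = 0.
Substituting E[q₂] and solving: E[c₂] = 7, so q₁ = (36 − 2·12 + 7)/3 = 6.33333.
E[P] = 36 − (q₁ + E[q₂]) = 18.3333; Firm 1's expected profit = (E[P] − 12)·q₁ = (18.3333 − 12)·6.33333 = 40.1111.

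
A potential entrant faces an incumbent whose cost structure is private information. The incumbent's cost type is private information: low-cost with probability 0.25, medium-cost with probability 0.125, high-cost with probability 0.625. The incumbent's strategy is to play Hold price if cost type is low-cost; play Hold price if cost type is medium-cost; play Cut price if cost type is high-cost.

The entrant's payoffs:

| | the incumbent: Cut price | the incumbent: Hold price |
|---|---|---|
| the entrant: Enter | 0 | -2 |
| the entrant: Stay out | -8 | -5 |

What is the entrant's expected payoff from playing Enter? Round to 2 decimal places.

E[Enter] = 0.25·(-2) + 0.125·(-2) + 0.625·0 = (-0.5) + (-0.25) + 0 = -0.75

-0.75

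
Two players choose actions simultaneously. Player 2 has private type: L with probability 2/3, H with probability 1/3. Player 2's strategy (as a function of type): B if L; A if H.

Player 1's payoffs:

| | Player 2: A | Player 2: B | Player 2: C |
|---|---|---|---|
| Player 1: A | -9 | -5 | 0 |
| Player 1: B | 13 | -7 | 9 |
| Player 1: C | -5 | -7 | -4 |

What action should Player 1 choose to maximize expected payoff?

E[A] = 2/3·(-5) + 1/3·(-9) = -19/3
E[B] = 2/3·(-7) + 1/3·(13) = -1/3
E[C] = 2/3·(-7) + 1/3·(-5) = -19/3
Best response: B (-1/3 is the largest).

B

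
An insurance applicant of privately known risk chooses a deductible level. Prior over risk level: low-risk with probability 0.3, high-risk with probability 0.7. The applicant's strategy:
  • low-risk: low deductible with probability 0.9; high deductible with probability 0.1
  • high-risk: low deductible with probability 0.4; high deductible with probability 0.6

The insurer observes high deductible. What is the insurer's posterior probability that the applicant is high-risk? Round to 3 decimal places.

0.933

P(high deductible) = 0.3·0.1 + 0.7·0.6 = 0.45
P(high-risk | high deductible) = (0.7·0.6) / 0.45 = 0.42 / 0.45 = 0.933333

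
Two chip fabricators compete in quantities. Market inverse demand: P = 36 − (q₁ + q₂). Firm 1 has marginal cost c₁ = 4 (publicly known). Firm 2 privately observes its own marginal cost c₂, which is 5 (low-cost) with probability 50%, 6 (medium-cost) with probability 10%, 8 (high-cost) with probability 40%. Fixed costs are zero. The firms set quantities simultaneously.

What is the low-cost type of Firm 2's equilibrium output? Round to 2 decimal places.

9.78

Each type of Firm 2 best-responds to q₁; Firm 1 best-responds to the expected q₂ over Firm 2's types.
Firm 2 with cost c maximizes (36 − (q₁+q₂) − c)·q₂, giving q₂(c) = (36 − c − q₁)/2.
E[c₂] = 0.5·5 + 0.1·6 + 0.4·8 = 6.3
Firm 1's FOC against E[q₂] yields q₁ = (36 − 2·4 + E[c₂])/3 = (36 − 8 + 6.3)/3 = 11.4333.
q₂(low-cost) = (36 − 5 − 11.4333)/2 = 9.78333.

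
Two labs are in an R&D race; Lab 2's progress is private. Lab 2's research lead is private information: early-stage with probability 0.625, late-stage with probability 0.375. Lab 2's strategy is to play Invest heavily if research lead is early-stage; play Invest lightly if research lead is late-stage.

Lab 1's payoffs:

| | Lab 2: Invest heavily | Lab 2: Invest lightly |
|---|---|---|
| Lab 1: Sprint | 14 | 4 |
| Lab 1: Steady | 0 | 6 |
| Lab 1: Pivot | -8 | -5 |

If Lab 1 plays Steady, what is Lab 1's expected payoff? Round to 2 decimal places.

2.25

E[Steady] = 0.625·0 + 0.375·6 = 0 + 2.25 = 2.25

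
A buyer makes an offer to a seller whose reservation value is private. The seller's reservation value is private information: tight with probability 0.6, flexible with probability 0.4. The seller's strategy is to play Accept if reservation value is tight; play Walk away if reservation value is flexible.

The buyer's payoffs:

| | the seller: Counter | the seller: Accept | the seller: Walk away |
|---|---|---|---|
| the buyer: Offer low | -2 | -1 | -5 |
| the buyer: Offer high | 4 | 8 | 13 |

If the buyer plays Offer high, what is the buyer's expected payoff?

10

Take the expectation over the seller's reservation value, weighting each type's action by its prior probability.
E[Offer high] = 0.6·8 + 0.4·13 = 4.8 + 5.2 = 10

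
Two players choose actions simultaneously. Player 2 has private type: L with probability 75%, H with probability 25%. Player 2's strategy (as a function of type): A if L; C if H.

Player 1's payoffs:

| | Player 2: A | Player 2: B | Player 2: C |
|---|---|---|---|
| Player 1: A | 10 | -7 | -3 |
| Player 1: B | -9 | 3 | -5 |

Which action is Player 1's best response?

A

E[A] = 0.75·(10) + 0.25·(-3) = 6.75
E[B] = 0.75·(-9) + 0.25·(-5) = -8
Best response: A (6.75 is the largest).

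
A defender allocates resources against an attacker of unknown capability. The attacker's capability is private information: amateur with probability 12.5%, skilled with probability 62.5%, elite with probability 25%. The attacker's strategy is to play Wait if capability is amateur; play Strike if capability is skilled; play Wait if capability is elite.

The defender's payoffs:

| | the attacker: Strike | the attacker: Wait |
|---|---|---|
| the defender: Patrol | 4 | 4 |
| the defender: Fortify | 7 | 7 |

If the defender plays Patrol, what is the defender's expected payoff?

E[Patrol] = 0.125·4 + 0.625·4 + 0.25·4 = 0.5 + 2.5 + 1 = 4

4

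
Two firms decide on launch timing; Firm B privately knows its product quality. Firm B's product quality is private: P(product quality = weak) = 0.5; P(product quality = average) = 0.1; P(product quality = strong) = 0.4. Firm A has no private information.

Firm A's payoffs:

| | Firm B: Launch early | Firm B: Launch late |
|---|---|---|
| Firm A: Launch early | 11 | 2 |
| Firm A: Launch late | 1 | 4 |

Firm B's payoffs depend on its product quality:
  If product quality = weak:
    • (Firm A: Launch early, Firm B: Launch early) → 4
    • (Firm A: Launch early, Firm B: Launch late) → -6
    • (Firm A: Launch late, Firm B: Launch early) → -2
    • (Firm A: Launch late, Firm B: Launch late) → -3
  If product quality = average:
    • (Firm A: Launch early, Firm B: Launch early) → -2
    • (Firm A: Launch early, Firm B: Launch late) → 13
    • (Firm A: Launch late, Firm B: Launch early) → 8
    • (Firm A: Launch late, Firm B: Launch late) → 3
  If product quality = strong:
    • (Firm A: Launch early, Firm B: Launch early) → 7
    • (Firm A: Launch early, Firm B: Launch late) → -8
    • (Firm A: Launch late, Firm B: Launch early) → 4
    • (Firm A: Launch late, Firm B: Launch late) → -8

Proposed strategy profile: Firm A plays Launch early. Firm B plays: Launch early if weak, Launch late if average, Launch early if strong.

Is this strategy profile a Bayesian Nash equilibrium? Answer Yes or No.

A profile is a BNE iff every type of every player is best-responding given beliefs about the other side.
Firm A plays Launch early: E[Launch early] = 0.5·(11) + 0.1·(2) + 0.4·(11) = 10.1; E[Launch late] = 1.3. Best-responding. ✓
Firm B (product quality weak), facing Launch early: Launch early gives 4, Launch late gives -6. Proposed Launch early is best. ✓
Firm B (product quality average), facing Launch early: Launch early gives -2, Launch late gives 13. Proposed Launch late is best. ✓
Firm B (product quality strong), facing Launch early: Launch early gives 7, Launch late gives -8. Proposed Launch early is best. ✓

Yes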